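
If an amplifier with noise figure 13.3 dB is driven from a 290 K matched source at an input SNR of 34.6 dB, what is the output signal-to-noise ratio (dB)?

By definition F = SNR_in/SNR_out, so in dB: SNR_out = SNR_in − NF
SNR_out = 34.6 − 13.3 = 21.3 dB

21.3 dB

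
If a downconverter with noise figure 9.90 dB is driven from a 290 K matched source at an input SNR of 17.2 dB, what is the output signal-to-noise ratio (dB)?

7.30 dB

By definition F = SNR_in/SNR_out, so in dB: SNR_out = SNR_in − NF
SNR_out = 17.2 − 9.90 = 7.30 dB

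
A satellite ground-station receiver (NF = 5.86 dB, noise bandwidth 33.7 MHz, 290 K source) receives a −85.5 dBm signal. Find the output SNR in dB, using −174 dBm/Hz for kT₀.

7.4 dB

Noise floor: N = −174 + 10 log₁₀(B) + NF
10 log₁₀(3.37×10⁷) = 75.28 dB
N = −174 + 75.28 + 5.86 = −92.86 dBm
SNR = P_sig − N = −85.5 − (−92.86) = 7.36 dB → 7.4 dB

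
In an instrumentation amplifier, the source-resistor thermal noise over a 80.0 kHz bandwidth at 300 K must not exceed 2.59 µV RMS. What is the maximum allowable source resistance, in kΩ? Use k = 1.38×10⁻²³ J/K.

5.06 kΩ

Johnson–Nyquist: V_n = √(4kTRB) ⇒ R = V_n² / (4kTB)
4kTB = 4 × 1.38×10⁻²³ × 300 × 8.00×10⁴ = 1.32×10⁻¹⁵
R = (2.59×10⁻⁶)² / 1.32×10⁻¹⁵ = 5.06×10³ Ω = 5.06 kΩ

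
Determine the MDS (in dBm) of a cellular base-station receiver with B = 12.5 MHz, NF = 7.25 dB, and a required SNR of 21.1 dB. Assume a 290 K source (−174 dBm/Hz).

−74.7 dBm

Sensitivity = −174 + 10 log₁₀(B) + NF + SNR_min
= −174 + 70.97 + 7.25 + 21.1
= −74.68 dBm → −74.7 dBm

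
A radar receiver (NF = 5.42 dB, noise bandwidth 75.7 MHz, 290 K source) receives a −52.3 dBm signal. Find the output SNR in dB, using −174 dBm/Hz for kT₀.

37.5 dB

Noise floor: N = −174 + 10 log₁₀(B) + NF
10 log₁₀(7.57×10⁷) = 78.79 dB
N = −174 + 78.79 + 5.42 = −89.79 dBm
SNR = P_sig − N = −52.3 − (−89.79) = 37.49 dB → 37.5 dB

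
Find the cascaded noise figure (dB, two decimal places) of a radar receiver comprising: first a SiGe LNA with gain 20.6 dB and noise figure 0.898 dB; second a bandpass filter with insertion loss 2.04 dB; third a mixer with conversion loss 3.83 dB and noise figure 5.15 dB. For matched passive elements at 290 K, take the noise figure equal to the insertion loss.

1.03 dB

Convert to linear (a loss of L dB is a gain of −L dB): F_i = 10^(NF_i/10), G_i = 10^(G_i,dB/10)
  Stage 1: F_1 = 10^(0.898/10) = 1.230, G_1 = 10^(20.6/10) = 114.8
  Stage 2: F_2 = 10^(2.04/10) = 1.600, G_2 = 10^(−2.04/10) = 0.6252
  Stage 3: F_3 = 10^(5.15/10) = 3.273, G_3 = 10^(−3.83/10) = 0.4140
Friis cascade:
  F = 1.230 + (1.600 − 1)/114.8 + (3.273 − 1)/71.78 = 1.267
NF = 10 log₁₀(1.267) = 1.03 dB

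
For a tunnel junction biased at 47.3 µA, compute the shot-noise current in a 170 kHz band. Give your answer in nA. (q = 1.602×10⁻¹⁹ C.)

I_n = √(2qI·B)
2qI·B = 2 × 1.602×10⁻¹⁹ × 4.73×10⁻⁵ × 1.70×10⁵ = 2.58×10⁻¹⁸ A²
I_n = √(2.58×10⁻¹⁸) = 1.61×10⁻⁹ A = 1.61 nA

1.61 nA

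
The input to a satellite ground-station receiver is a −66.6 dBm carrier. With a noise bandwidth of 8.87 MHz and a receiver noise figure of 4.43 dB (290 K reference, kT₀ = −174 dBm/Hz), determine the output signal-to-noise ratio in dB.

33.5 dB

Noise floor: N = −174 + 10 log₁₀(B) + NF
10 log₁₀(8.87×10⁶) = 69.48 dB
N = −174 + 69.48 + 4.43 = −100.09 dBm
SNR = P_sig − N = −66.6 − (−100.09) = 33.49 dB → 33.5 dB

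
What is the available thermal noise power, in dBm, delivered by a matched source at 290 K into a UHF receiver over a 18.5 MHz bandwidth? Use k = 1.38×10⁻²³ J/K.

P_n = kTB = 1.38×10⁻²³ × 290 × 1.85×10⁷ = 7.40×10⁻¹⁴ W
In dBm: 10 log₁₀(7.40×10⁻¹⁴ / 10⁻³) = −101.3 dBm

−101.3 dBm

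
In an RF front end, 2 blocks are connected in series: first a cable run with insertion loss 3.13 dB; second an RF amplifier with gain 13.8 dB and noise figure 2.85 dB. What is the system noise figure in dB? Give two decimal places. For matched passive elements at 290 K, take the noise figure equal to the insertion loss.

Convert to linear (a loss of L dB is a gain of −L dB): F_i = 10^(NF_i/10), G_i = 10^(G_i,dB/10)
  Stage 1: F_1 = 10^(3.13/10) = 2.056, G_1 = 10^(−3.13/10) = 0.4864
  Stage 2: F_2 = 10^(2.85/10) = 1.928, G_2 = 10^(13.8/10) = 23.99
Friis cascade:
  F = 2.056 + (1.928 − 1)/0.4864 = 3.963
NF = 10 log₁₀(3.963) = 5.98 dB

5.98 dB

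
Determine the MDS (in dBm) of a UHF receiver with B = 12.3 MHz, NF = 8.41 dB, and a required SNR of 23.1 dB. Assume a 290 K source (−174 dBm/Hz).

−71.6 dBm

Sensitivity = −174 + 10 log₁₀(B) + NF + SNR_min
= −174 + 70.9 + 8.41 + 23.1
= −71.59 dBm → −71.6 dBm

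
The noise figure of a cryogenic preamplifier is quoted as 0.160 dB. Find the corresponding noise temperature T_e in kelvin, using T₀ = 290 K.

10.9 K

F = 10^(0.160/10) = 1.03753
T_e = (F − 1)·T₀ = (1.03753 − 1) × 290 = 10.9 K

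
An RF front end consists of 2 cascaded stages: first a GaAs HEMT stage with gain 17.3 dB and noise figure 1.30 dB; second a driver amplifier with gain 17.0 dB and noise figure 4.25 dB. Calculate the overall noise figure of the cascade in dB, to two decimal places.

1.40 dB

Convert to linear (a loss of L dB is a gain of −L dB): F_i = 10^(NF_i/10), G_i = 10^(G_i,dB/10)
  Stage 1: F_1 = 10^(1.30/10) = 1.349, G_1 = 10^(17.3/10) = 53.70
  Stage 2: F_2 = 10^(4.25/10) = 2.661, G_2 = 10^(17.0/10) = 50.12
Friis cascade:
  F = 1.349 + (2.661 − 1)/53.70 = 1.380
NF = 10 log₁₀(1.380) = 1.40 dB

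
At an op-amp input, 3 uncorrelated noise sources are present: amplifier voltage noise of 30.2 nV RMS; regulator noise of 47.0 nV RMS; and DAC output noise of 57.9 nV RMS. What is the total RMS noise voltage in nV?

Uncorrelated sources add in power (mean-square): V_tot = √(ΣV_i²)
V_tot = √[(3.02×10⁻⁸)² + (4.70×10⁻⁸)² + (5.79×10⁻⁸)²] = 8.05×10⁻⁸ V = 80.5 nV

80.5 nV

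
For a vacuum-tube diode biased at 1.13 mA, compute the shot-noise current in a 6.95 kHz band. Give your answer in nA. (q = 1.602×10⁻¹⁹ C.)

I_n = √(2qI·B)
2qI·B = 2 × 1.602×10⁻¹⁹ × 1.13×10⁻³ × 6.95×10³ = 2.52×10⁻¹⁸ A²
I_n = √(2.52×10⁻¹⁸) = 1.59×10⁻⁹ A = 1.59 nA

1.59 nA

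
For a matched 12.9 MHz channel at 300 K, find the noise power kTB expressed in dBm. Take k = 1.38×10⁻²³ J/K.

P_n = kTB = 1.38×10⁻²³ × 300 × 1.29×10⁷ = 5.34×10⁻¹⁴ W
In dBm: 10 log₁₀(5.34×10⁻¹⁴ / 10⁻³) = −102.7 dBm

−102.7 dBm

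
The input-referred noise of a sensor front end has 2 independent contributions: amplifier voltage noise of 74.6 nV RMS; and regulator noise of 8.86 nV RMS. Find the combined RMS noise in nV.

75.1 nV

Uncorrelated sources add in power (mean-square): V_tot = √(ΣV_i²)
V_tot = √[(7.46×10⁻⁸)² + (8.86×10⁻⁹)²] = 7.51×10⁻⁸ V = 75.1 nV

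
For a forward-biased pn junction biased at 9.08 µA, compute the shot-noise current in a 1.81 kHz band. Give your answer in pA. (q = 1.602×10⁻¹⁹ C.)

72.6 pA

I_n = √(2qI·B)
2qI·B = 2 × 1.602×10⁻¹⁹ × 9.08×10⁻⁶ × 1.81×10³ = 5.27×10⁻²¹ A²
I_n = √(5.27×10⁻²¹) = 7.26×10⁻¹¹ A = 72.6 pA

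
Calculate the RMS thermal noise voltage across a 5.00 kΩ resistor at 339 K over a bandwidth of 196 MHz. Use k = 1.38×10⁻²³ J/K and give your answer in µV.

135 µV

V_n = √(4kTRB)
4kTRB = 4 × 1.38×10⁻²³ × 339 × 5.00×10³ × 1.96×10⁸ = 1.83×10⁻⁸ V²
V_n = √(1.83×10⁻⁸) = 1.35×10⁻⁴ V = 135 µV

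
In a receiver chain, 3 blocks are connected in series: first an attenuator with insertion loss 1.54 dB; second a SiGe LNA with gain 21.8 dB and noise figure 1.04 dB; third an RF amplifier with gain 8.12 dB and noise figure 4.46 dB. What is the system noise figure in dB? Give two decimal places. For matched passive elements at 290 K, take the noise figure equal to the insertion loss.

2.62 dB

Convert to linear (a loss of L dB is a gain of −L dB): F_i = 10^(NF_i/10), G_i = 10^(G_i,dB/10)
  Stage 1: F_1 = 10^(1.54/10) = 1.426, G_1 = 10^(−1.54/10) = 0.7015
  Stage 2: F_2 = 10^(1.04/10) = 1.271, G_2 = 10^(21.8/10) = 151.4
  Stage 3: F_3 = 10^(4.46/10) = 2.793, G_3 = 10^(8.12/10) = 6.486
Friis cascade:
  F = 1.426 + (1.271 − 1)/0.7015 + (2.793 − 1)/106.2 = 1.828
NF = 10 log₁₀(1.828) = 2.62 dB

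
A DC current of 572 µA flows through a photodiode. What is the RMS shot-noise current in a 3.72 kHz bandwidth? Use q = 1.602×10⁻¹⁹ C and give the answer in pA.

826 pA

I_n = √(2qI·B)
2qI·B = 2 × 1.602×10⁻¹⁹ × 5.72×10⁻⁴ × 3.72×10³ = 6.82×10⁻¹⁹ A²
I_n = √(6.82×10⁻¹⁹) = 8.26×10⁻¹⁰ A = 826 pA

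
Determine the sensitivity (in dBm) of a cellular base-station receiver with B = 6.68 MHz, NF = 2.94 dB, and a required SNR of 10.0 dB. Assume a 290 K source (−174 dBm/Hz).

−92.8 dBm

Sensitivity = −174 + 10 log₁₀(B) + NF + SNR_min
= −174 + 68.25 + 2.94 + 10.0
= −92.81 dBm → −92.8 dBm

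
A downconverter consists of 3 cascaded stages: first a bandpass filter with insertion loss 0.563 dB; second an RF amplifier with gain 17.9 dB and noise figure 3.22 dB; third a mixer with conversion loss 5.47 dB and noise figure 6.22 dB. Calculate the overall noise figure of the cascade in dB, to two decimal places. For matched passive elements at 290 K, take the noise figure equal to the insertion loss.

Convert to linear (a loss of L dB is a gain of −L dB): F_i = 10^(NF_i/10), G_i = 10^(G_i,dB/10)
  Stage 1: F_1 = 10^(0.563/10) = 1.138, G_1 = 10^(−0.563/10) = 0.8784
  Stage 2: F_2 = 10^(3.22/10) = 2.099, G_2 = 10^(17.9/10) = 61.66
  Stage 3: F_3 = 10^(6.22/10) = 4.188, G_3 = 10^(−5.47/10) = 0.2838
Friis cascade:
  F = 1.138 + (2.099 − 1)/0.8784 + (4.188 − 1)/54.16 = 2.448
NF = 10 log₁₀(2.448) = 3.89 dB

3.89 dB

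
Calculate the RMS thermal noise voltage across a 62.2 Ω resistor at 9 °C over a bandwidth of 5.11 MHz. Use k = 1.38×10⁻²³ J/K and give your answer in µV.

2.22 µV

T = 9 °C + 273.15 = 282.15 K
V_n = √(4kTRB)
4kTRB = 4 × 1.38×10⁻²³ × 282.15 × 6.22×10¹ × 5.11×10⁶ = 4.95×10⁻¹² V²
V_n = √(4.95×10⁻¹²) = 2.22×10⁻⁶ V = 2.22 µV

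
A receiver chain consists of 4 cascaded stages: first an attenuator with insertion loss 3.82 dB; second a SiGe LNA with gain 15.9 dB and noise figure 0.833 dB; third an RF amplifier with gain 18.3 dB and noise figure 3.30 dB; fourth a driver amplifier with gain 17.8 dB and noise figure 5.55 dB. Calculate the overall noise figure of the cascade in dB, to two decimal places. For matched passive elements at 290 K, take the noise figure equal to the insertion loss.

Convert to linear (a loss of L dB is a gain of −L dB): F_i = 10^(NF_i/10), G_i = 10^(G_i,dB/10)
  Stage 1: F_1 = 10^(3.82/10) = 2.410, G_1 = 10^(−3.82/10) = 0.4150
  Stage 2: F_2 = 10^(0.833/10) = 1.211, G_2 = 10^(15.9/10) = 38.90
  Stage 3: F_3 = 10^(3.30/10) = 2.138, G_3 = 10^(18.3/10) = 67.61
  Stage 4: F_4 = 10^(5.55/10) = 3.589, G_4 = 10^(17.8/10) = 60.26
Friis cascade:
  F = 2.410 + (1.211 − 1)/0.4150 + (2.138 − 1)/16.14 + (3.589 − 1)/1091 = 2.992
NF = 10 log₁₀(2.992) = 4.76 dB

4.76 dB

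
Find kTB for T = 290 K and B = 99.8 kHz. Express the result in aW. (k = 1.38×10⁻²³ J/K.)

399 aW

P_n = kTB = 1.38×10⁻²³ × 290 × 9.98×10⁴ = 3.99×10⁻¹⁶ W = 399 aW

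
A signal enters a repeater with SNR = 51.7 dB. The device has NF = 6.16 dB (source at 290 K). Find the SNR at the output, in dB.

By definition F = SNR_in/SNR_out, so in dB: SNR_out = SNR_in − NF
SNR_out = 51.7 − 6.16 = 45.54 dB

45.54 dB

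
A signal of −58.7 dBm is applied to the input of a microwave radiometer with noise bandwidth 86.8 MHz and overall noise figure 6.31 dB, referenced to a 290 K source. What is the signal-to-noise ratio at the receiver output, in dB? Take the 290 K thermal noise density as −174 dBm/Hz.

Noise floor: N = −174 + 10 log₁₀(B) + NF
10 log₁₀(8.68×10⁷) = 79.39 dB
N = −174 + 79.39 + 6.31 = −88.30 dBm
SNR = P_sig − N = −58.7 − (−88.30) = 29.60 dB → 29.6 dB

29.6 dB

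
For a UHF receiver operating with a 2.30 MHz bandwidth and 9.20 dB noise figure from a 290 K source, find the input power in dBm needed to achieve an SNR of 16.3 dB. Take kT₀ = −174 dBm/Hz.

Sensitivity = −174 + 10 log₁₀(B) + NF + SNR_min
= −174 + 63.62 + 9.20 + 16.3
= −84.88 dBm → −84.9 dBm

−84.9 dBm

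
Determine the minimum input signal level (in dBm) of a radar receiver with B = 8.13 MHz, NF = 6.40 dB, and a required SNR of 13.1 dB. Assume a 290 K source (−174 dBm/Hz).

−85.4 dBm

Sensitivity = −174 + 10 log₁₀(B) + NF + SNR_min
= −174 + 69.1 + 6.40 + 13.1
= −85.40 dBm → −85.4 dBm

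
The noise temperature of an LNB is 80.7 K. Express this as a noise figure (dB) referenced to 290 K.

F = 1 + T_e/T₀ = 1 + 80.7/290 = 1.27828
NF = 10 log₁₀(1.27828) = 1.07 dB

1.07 dB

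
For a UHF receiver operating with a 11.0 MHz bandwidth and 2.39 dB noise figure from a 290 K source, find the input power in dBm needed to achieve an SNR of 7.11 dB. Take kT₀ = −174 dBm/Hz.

Sensitivity = −174 + 10 log₁₀(B) + NF + SNR_min
= −174 + 70.41 + 2.39 + 7.11
= −94.09 dBm → −94.1 dBm

−94.1 dBm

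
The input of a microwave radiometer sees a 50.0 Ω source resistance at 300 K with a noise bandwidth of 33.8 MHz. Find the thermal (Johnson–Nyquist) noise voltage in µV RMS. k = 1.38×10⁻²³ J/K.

5.29 µV

V_n = √(4kTRB)
4kTRB = 4 × 1.38×10⁻²³ × 300 × 5.00×10¹ × 3.38×10⁷ = 2.80×10⁻¹¹ V²
V_n = √(2.80×10⁻¹¹) = 5.29×10⁻⁶ V = 5.29 µV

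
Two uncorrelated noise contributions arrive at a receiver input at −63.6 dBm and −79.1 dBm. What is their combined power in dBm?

−63.5 dBm

Convert to linear, add, convert back:
P₁ = 4.37×10⁻¹⁰ W, P₂ = 1.23×10⁻¹¹ W
P_tot = 4.49×10⁻¹⁰ W → 10 log₁₀(P_tot / 10⁻³) = −63.5 dBm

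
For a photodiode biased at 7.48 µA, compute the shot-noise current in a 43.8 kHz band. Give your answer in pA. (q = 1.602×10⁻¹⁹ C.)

324 pA

I_n = √(2qI·B)
2qI·B = 2 × 1.602×10⁻¹⁹ × 7.48×10⁻⁶ × 4.38×10⁴ = 1.05×10⁻¹⁹ A²
I_n = √(1.05×10⁻¹⁹) = 3.24×10⁻¹⁰ A = 324 pA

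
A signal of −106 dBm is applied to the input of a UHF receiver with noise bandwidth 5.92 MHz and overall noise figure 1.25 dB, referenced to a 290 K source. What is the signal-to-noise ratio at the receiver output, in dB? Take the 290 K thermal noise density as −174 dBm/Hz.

Noise floor: N = −174 + 10 log₁₀(B) + NF
10 log₁₀(5.92×10⁶) = 67.72 dB
N = −174 + 67.72 + 1.25 = −105.03 dBm
SNR = P_sig − N = −106 − (−105.03) = −0.97 dB → −1.0 dB

−1.0 dB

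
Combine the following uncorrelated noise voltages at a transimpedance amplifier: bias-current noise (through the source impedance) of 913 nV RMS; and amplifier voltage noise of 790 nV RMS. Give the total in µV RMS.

Uncorrelated sources add in power (mean-square): V_tot = √(ΣV_i²)
V_tot = √[(9.13×10⁻⁷)² + (7.90×10⁻⁷)²] = 1.21×10⁻⁶ V = 1.21 µV

1.21 µV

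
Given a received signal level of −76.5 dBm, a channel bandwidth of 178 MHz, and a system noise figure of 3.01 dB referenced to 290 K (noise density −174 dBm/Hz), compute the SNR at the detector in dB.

12.0 dB

Noise floor: N = −174 + 10 log₁₀(B) + NF
10 log₁₀(1.78×10⁸) = 82.5 dB
N = −174 + 82.5 + 3.01 = −88.49 dBm
SNR = P_sig − N = −76.5 − (−88.49) = 11.99 dB → 12.0 dB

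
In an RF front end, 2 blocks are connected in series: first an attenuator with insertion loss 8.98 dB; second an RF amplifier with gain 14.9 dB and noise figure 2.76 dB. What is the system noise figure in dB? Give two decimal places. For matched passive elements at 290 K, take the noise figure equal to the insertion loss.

Convert to linear (a loss of L dB is a gain of −L dB): F_i = 10^(NF_i/10), G_i = 10^(G_i,dB/10)
  Stage 1: F_1 = 10^(8.98/10) = 7.907, G_1 = 10^(−8.98/10) = 0.1265
  Stage 2: F_2 = 10^(2.76/10) = 1.888, G_2 = 10^(14.9/10) = 30.90
Friis cascade:
  F = 7.907 + (1.888 − 1)/0.1265 = 14.93
NF = 10 log₁₀(14.93) = 11.74 dB

11.74 dB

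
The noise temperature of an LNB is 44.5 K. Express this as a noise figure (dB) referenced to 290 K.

F = 1 + T_e/T₀ = 1 + 44.5/290 = 1.15345
NF = 10 log₁₀(1.15345) = 0.620 dB

0.620 dB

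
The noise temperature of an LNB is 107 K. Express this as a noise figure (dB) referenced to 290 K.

F = 1 + T_e/T₀ = 1 + 107/290 = 1.36897
NF = 10 log₁₀(1.36897) = 1.36 dB

1.36 dB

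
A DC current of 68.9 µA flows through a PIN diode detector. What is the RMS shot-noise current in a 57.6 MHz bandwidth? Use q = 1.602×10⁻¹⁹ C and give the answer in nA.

I_n = √(2qI·B)
2qI·B = 2 × 1.602×10⁻¹⁹ × 6.89×10⁻⁵ × 5.76×10⁷ = 1.27×10⁻¹⁵ A²
I_n = √(1.27×10⁻¹⁵) = 3.57×10⁻⁸ A = 35.7 nA

35.7 nA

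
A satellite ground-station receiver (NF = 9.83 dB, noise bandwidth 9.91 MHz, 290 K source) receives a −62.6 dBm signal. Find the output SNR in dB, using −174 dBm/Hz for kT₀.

Noise floor: N = −174 + 10 log₁₀(B) + NF
10 log₁₀(9.91×10⁶) = 69.96 dB
N = −174 + 69.96 + 9.83 = −94.21 dBm
SNR = P_sig − N = −62.6 − (−94.21) = 31.61 dB → 31.6 dB

31.6 dB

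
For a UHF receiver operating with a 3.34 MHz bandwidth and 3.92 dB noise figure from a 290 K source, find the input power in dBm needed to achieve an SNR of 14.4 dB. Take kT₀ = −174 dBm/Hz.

Sensitivity = −174 + 10 log₁₀(B) + NF + SNR_min
= −174 + 65.24 + 3.92 + 14.4
= −90.44 dBm → −90.4 dBm

−90.4 dBm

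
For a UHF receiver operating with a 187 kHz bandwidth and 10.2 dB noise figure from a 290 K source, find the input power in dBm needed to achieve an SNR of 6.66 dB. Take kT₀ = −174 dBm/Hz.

−104.4 dBm

Sensitivity = −174 + 10 log₁₀(B) + NF + SNR_min
= −174 + 52.72 + 10.2 + 6.66
= −104.42 dBm → −104.4 dBm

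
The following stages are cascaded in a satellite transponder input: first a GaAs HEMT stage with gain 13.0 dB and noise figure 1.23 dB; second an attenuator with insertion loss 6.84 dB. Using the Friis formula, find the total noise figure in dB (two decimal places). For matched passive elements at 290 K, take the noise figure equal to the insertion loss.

Convert to linear (a loss of L dB is a gain of −L dB): F_i = 10^(NF_i/10), G_i = 10^(G_i,dB/10)
  Stage 1: F_1 = 10^(1.23/10) = 1.327, G_1 = 10^(13.0/10) = 19.95
  Stage 2: F_2 = 10^(6.84/10) = 4.831, G_2 = 10^(−6.84/10) = 0.2070
Friis cascade:
  F = 1.327 + (4.831 − 1)/19.95 = 1.519
NF = 10 log₁₀(1.519) = 1.82 dB

1.82 dB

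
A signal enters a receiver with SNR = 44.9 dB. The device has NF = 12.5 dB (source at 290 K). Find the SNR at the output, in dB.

By definition F = SNR_in/SNR_out, so in dB: SNR_out = SNR_in − NF
SNR_out = 44.9 − 12.5 = 32.4 dB

32.4 dB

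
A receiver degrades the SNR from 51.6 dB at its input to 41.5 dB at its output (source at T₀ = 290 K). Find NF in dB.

NF (dB) = SNR_in(dB) − SNR_out(dB) when the source is at T₀
NF = 51.6 − 41.5 = 10.1 dB

10.1 dB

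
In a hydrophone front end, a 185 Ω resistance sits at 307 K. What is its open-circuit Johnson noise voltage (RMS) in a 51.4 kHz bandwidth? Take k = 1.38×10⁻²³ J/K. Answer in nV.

V_n = √(4kTRB)
4kTRB = 4 × 1.38×10⁻²³ × 307 × 1.85×10² × 5.14×10⁴ = 1.61×10⁻¹³ V²
V_n = √(1.61×10⁻¹³) = 4.01×10⁻⁷ V = 401 nV

401 nV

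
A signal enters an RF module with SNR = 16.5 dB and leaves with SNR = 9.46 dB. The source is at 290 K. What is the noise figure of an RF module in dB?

7.04 dB

NF (dB) = SNR_in(dB) − SNR_out(dB) when the source is at T₀
NF = 16.5 − 9.46 = 7.04 dB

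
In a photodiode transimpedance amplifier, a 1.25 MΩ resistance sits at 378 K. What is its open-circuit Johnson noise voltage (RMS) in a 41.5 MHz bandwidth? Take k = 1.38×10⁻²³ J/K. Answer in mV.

1.04 mV

V_n = √(4kTRB)
4kTRB = 4 × 1.38×10⁻²³ × 378 × 1.25×10⁶ × 4.15×10⁷ = 1.08×10⁻⁶ V²
V_n = √(1.08×10⁻⁶) = 1.04×10⁻³ V = 1.04 mV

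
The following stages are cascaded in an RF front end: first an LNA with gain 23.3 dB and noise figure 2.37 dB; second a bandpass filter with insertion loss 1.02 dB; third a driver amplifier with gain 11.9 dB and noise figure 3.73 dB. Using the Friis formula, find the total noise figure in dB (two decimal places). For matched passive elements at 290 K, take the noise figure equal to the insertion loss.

2.39 dB

Convert to linear (a loss of L dB is a gain of −L dB): F_i = 10^(NF_i/10), G_i = 10^(G_i,dB/10)
  Stage 1: F_1 = 10^(2.37/10) = 1.726, G_1 = 10^(23.3/10) = 213.8
  Stage 2: F_2 = 10^(1.02/10) = 1.265, G_2 = 10^(−1.02/10) = 0.7907
  Stage 3: F_3 = 10^(3.73/10) = 2.360, G_3 = 10^(11.9/10) = 15.49
Friis cascade:
  F = 1.726 + (1.265 − 1)/213.8 + (2.360 − 1)/169.0 = 1.735
NF = 10 log₁₀(1.735) = 2.39 dB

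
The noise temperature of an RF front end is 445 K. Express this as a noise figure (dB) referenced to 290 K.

4.04 dB

F = 1 + T_e/T₀ = 1 + 445/290 = 2.53448
NF = 10 log₁₀(2.53448) = 4.04 dB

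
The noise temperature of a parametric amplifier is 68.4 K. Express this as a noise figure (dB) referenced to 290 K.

0.920 dB

F = 1 + T_e/T₀ = 1 + 68.4/290 = 1.23586
NF = 10 log₁₀(1.23586) = 0.920 dB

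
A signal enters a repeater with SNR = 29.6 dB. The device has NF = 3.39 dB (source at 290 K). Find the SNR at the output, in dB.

26.21 dB

By definition F = SNR_in/SNR_out, so in dB: SNR_out = SNR_in − NF
SNR_out = 29.6 − 3.39 = 26.21 dB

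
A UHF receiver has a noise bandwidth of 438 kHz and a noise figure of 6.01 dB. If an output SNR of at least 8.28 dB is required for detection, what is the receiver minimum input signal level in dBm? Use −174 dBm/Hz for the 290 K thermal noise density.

Sensitivity = −174 + 10 log₁₀(B) + NF + SNR_min
= −174 + 56.41 + 6.01 + 8.28
= −103.30 dBm → −103.3 dBm

−103.3 dBm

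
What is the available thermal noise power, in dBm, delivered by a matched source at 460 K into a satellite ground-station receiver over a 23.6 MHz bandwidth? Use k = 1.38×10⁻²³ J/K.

P_n = kTB = 1.38×10⁻²³ × 460 × 2.36×10⁷ = 1.50×10⁻¹³ W
In dBm: 10 log₁₀(1.50×10⁻¹³ / 10⁻³) = −98.2 dBm

−98.2 dBm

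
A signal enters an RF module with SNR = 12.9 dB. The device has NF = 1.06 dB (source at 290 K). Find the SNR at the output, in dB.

By definition F = SNR_in/SNR_out, so in dB: SNR_out = SNR_in − NF
SNR_out = 12.9 − 1.06 = 11.84 dB

11.84 dB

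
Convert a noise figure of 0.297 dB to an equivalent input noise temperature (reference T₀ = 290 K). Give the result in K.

F = 10^(0.297/10) = 1.07078
T_e = (F − 1)·T₀ = (1.07078 − 1) × 290 = 20.5 K

20.5 K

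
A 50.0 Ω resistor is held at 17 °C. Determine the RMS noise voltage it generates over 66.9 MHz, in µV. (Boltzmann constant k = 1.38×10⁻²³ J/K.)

T = 17 °C + 273.15 = 290.15 K
V_n = √(4kTRB)
4kTRB = 4 × 1.38×10⁻²³ × 290.15 × 5.00×10¹ × 6.69×10⁷ = 5.36×10⁻¹¹ V²
V_n = √(5.36×10⁻¹¹) = 7.32×10⁻⁶ V = 7.32 µV

7.32 µV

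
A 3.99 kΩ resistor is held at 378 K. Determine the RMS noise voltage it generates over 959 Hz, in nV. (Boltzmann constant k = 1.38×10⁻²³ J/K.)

283 nV

V_n = √(4kTRB)
4kTRB = 4 × 1.38×10⁻²³ × 378 × 3.99×10³ × 9.59×10² = 7.98×10⁻¹⁴ V²
V_n = √(7.98×10⁻¹⁴) = 2.83×10⁻⁷ V = 283 nV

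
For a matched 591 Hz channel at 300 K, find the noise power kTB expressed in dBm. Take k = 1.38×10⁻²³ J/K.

−146.1 dBm

P_n = kTB = 1.38×10⁻²³ × 300 × 5.91×10² = 2.45×10⁻¹⁸ W
In dBm: 10 log₁₀(2.45×10⁻¹⁸ / 10⁻³) = −146.1 dBm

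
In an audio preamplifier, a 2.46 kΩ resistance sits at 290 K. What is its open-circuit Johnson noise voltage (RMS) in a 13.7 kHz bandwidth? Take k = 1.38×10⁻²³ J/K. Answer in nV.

V_n = √(4kTRB)
4kTRB = 4 × 1.38×10⁻²³ × 290 × 2.46×10³ × 1.37×10⁴ = 5.40×10⁻¹³ V²
V_n = √(5.40×10⁻¹³) = 7.35×10⁻⁷ V = 735 nV

735 nV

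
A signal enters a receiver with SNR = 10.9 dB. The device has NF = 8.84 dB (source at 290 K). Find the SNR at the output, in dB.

By definition F = SNR_in/SNR_out, so in dB: SNR_out = SNR_in − NF
SNR_out = 10.9 − 8.84 = 2.06 dB

2.06 dB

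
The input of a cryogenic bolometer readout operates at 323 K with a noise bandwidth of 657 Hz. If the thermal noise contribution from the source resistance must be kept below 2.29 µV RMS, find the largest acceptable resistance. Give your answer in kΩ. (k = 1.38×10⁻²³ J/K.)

448 kΩ

Johnson–Nyquist: V_n = √(4kTRB) ⇒ R = V_n² / (4kTB)
4kTB = 4 × 1.38×10⁻²³ × 323 × 6.57×10² = 1.17×10⁻¹⁷
R = (2.29×10⁻⁶)² / 1.17×10⁻¹⁷ = 4.48×10⁵ Ω = 448 kΩ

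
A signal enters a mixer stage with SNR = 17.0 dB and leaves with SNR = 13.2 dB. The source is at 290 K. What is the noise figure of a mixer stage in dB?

3.8 dB

NF (dB) = SNR_in(dB) − SNR_out(dB) when the source is at T₀
NF = 17.0 − 13.2 = 3.8 dB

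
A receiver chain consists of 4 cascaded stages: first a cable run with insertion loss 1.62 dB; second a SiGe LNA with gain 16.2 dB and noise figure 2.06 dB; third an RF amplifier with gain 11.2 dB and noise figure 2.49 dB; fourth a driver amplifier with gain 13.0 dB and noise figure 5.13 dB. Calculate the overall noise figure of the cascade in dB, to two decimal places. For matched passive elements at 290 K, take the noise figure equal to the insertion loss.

Convert to linear (a loss of L dB is a gain of −L dB): F_i = 10^(NF_i/10), G_i = 10^(G_i,dB/10)
  Stage 1: F_1 = 10^(1.62/10) = 1.452, G_1 = 10^(−1.62/10) = 0.6887
  Stage 2: F_2 = 10^(2.06/10) = 1.607, G_2 = 10^(16.2/10) = 41.69
  Stage 3: F_3 = 10^(2.49/10) = 1.774, G_3 = 10^(11.2/10) = 13.18
  Stage 4: F_4 = 10^(5.13/10) = 3.258, G_4 = 10^(13.0/10) = 19.95
Friis cascade:
  F = 1.452 + (1.607 − 1)/0.6887 + (1.774 − 1)/28.71 + (3.258 − 1)/378.4 = 2.366
NF = 10 log₁₀(2.366) = 3.74 dB

3.74 dB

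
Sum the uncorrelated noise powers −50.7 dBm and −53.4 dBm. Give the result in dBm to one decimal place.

Convert to linear, add, convert back:
P₁ = 8.51×10⁻⁹ W, P₂ = 4.57×10⁻⁹ W
P_tot = 1.31×10⁻⁸ W → 10 log₁₀(P_tot / 10⁻³) = −48.8 dBm

−48.8 dBm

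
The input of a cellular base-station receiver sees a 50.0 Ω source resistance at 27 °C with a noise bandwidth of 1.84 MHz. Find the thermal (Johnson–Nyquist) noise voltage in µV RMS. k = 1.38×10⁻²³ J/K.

1.23 µV

T = 27 °C + 273.15 = 300.15 K
V_n = √(4kTRB)
4kTRB = 4 × 1.38×10⁻²³ × 300.15 × 5.00×10¹ × 1.84×10⁶ = 1.52×10⁻¹² V²
V_n = √(1.52×10⁻¹²) = 1.23×10⁻⁶ V = 1.23 µV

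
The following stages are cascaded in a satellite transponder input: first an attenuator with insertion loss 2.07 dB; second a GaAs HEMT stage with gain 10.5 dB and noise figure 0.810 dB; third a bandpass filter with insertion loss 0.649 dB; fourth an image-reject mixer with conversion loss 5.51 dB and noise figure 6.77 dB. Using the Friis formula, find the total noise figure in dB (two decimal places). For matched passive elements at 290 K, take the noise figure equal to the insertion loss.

4.13 dB

Convert to linear (a loss of L dB is a gain of −L dB): F_i = 10^(NF_i/10), G_i = 10^(G_i,dB/10)
  Stage 1: F_1 = 10^(2.07/10) = 1.611, G_1 = 10^(−2.07/10) = 0.6209
  Stage 2: F_2 = 10^(0.810/10) = 1.205, G_2 = 10^(10.5/10) = 11.22
  Stage 3: F_3 = 10^(0.649/10) = 1.161, G_3 = 10^(−0.649/10) = 0.8612
  Stage 4: F_4 = 10^(6.77/10) = 4.753, G_4 = 10^(−5.51/10) = 0.2812
Friis cascade:
  F = 1.611 + (1.205 − 1)/0.6209 + (1.161 − 1)/6.966 + (4.753 − 1)/5.999 = 2.590
NF = 10 log₁₀(2.590) = 4.13 dB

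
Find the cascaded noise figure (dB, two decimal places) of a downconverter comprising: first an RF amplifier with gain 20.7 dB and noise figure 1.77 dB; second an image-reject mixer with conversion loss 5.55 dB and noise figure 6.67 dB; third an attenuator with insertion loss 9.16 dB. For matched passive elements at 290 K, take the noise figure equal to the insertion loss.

Convert to linear (a loss of L dB is a gain of −L dB): F_i = 10^(NF_i/10), G_i = 10^(G_i,dB/10)
  Stage 1: F_1 = 10^(1.77/10) = 1.503, G_1 = 10^(20.7/10) = 117.5
  Stage 2: F_2 = 10^(6.67/10) = 4.645, G_2 = 10^(−5.55/10) = 0.2786
  Stage 3: F_3 = 10^(9.16/10) = 8.241, G_3 = 10^(−9.16/10) = 0.1213
Friis cascade:
  F = 1.503 + (4.645 − 1)/117.5 + (8.241 − 1)/32.73 = 1.755
NF = 10 log₁₀(1.755) = 2.44 dB

2.44 dB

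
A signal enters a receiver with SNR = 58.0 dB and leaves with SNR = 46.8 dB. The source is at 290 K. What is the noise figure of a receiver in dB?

11.2 dB

NF (dB) = SNR_in(dB) − SNR_out(dB) when the source is at T₀
NF = 58.0 − 46.8 = 11.2 dB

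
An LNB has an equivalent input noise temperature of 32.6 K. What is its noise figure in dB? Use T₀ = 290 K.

0.463 dB

F = 1 + T_e/T₀ = 1 + 32.6/290 = 1.11241
NF = 10 log₁₀(1.11241) = 0.463 dB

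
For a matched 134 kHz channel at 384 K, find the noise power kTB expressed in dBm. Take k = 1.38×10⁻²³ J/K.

P_n = kTB = 1.38×10⁻²³ × 384 × 1.34×10⁵ = 7.10×10⁻¹⁶ W
In dBm: 10 log₁₀(7.10×10⁻¹⁶ / 10⁻³) = −121.5 dBm

−121.5 dBm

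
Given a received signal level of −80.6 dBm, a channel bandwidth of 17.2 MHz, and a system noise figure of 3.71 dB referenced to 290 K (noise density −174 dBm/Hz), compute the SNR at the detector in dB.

17.3 dB

Noise floor: N = −174 + 10 log₁₀(B) + NF
10 log₁₀(1.72×10⁷) = 72.36 dB
N = −174 + 72.36 + 3.71 = −97.93 dBm
SNR = P_sig − N = −80.6 − (−97.93) = 17.33 dB → 17.3 dB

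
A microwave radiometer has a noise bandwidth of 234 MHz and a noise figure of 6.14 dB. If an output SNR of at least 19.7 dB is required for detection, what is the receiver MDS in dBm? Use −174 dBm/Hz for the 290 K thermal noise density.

Sensitivity = −174 + 10 log₁₀(B) + NF + SNR_min
= −174 + 83.69 + 6.14 + 19.7
= −64.47 dBm → −64.5 dBm

−64.5 dBm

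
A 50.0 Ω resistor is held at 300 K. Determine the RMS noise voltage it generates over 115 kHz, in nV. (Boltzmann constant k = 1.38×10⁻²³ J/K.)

309 nV

V_n = √(4kTRB)
4kTRB = 4 × 1.38×10⁻²³ × 300 × 5.00×10¹ × 1.15×10⁵ = 9.52×10⁻¹⁴ V²
V_n = √(9.52×10⁻¹⁴) = 3.09×10⁻⁷ V = 309 nV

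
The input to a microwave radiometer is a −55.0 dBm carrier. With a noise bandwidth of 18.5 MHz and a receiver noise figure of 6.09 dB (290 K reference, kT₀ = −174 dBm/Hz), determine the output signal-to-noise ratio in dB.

40.2 dB

Noise floor: N = −174 + 10 log₁₀(B) + NF
10 log₁₀(1.85×10⁷) = 72.67 dB
N = −174 + 72.67 + 6.09 = −95.24 dBm
SNR = P_sig − N = −55.0 − (−95.24) = 40.24 dB → 40.2 dB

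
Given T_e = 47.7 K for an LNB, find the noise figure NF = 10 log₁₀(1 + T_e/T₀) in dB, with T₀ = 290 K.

0.661 dB

F = 1 + T_e/T₀ = 1 + 47.7/290 = 1.16448
NF = 10 log₁₀(1.16448) = 0.661 dB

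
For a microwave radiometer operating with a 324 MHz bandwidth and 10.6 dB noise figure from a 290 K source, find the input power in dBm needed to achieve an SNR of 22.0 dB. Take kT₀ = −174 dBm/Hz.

−56.3 dBm

Sensitivity = −174 + 10 log₁₀(B) + NF + SNR_min
= −174 + 85.11 + 10.6 + 22.0
= −56.29 dBm → −56.3 dBm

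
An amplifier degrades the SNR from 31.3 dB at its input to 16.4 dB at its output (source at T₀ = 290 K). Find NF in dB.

NF (dB) = SNR_in(dB) − SNR_out(dB) when the source is at T₀
NF = 31.3 − 16.4 = 14.9 dB

14.9 dB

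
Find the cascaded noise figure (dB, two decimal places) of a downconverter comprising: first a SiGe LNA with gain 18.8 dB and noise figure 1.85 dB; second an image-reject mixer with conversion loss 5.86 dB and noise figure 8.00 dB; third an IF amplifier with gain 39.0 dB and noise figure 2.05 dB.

2.13 dB

Convert to linear (a loss of L dB is a gain of −L dB): F_i = 10^(NF_i/10), G_i = 10^(G_i,dB/10)
  Stage 1: F_1 = 10^(1.85/10) = 1.531, G_1 = 10^(18.8/10) = 75.86
  Stage 2: F_2 = 10^(8.00/10) = 6.310, G_2 = 10^(−5.86/10) = 0.2594
  Stage 3: F_3 = 10^(2.05/10) = 1.603, G_3 = 10^(39.0/10) = 7943
Friis cascade:
  F = 1.531 + (6.310 − 1)/75.86 + (1.603 − 1)/19.68 = 1.632
NF = 10 log₁₀(1.632) = 2.13 dB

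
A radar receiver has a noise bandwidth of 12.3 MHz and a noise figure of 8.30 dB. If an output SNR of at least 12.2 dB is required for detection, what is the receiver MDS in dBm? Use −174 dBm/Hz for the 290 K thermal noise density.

−82.6 dBm

Sensitivity = −174 + 10 log₁₀(B) + NF + SNR_min
= −174 + 70.9 + 8.30 + 12.2
= −82.60 dBm → −82.6 dBm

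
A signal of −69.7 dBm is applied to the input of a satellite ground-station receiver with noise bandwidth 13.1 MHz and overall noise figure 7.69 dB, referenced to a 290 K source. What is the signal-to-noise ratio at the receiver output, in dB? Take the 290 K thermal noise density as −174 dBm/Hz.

25.4 dB

Noise floor: N = −174 + 10 log₁₀(B) + NF
10 log₁₀(1.31×10⁷) = 71.17 dB
N = −174 + 71.17 + 7.69 = −95.14 dBm
SNR = P_sig − N = −69.7 − (−95.14) = 25.44 dB → 25.4 dB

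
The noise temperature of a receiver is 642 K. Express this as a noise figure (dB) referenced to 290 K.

5.07 dB

F = 1 + T_e/T₀ = 1 + 642/290 = 3.21379
NF = 10 log₁₀(3.21379) = 5.07 dB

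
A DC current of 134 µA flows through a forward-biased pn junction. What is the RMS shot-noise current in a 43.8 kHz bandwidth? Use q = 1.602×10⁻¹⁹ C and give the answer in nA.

I_n = √(2qI·B)
2qI·B = 2 × 1.602×10⁻¹⁹ × 1.34×10⁻⁴ × 4.38×10⁴ = 1.88×10⁻¹⁸ A²
I_n = √(1.88×10⁻¹⁸) = 1.37×10⁻⁹ A = 1.37 nA

1.37 nA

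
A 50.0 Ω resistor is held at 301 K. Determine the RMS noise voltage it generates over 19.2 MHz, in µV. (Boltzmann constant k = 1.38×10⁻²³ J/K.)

3.99 µV

V_n = √(4kTRB)
4kTRB = 4 × 1.38×10⁻²³ × 301 × 5.00×10¹ × 1.92×10⁷ = 1.60×10⁻¹¹ V²
V_n = √(1.60×10⁻¹¹) = 3.99×10⁻⁶ V = 3.99 µV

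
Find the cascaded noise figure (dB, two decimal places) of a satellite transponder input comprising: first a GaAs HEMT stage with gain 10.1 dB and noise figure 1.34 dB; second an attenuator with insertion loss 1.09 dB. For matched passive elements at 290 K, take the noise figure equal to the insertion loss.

Convert to linear (a loss of L dB is a gain of −L dB): F_i = 10^(NF_i/10), G_i = 10^(G_i,dB/10)
  Stage 1: F_1 = 10^(1.34/10) = 1.361, G_1 = 10^(10.1/10) = 10.23
  Stage 2: F_2 = 10^(1.09/10) = 1.285, G_2 = 10^(−1.09/10) = 0.7780
Friis cascade:
  F = 1.361 + (1.285 − 1)/10.23 = 1.389
NF = 10 log₁₀(1.389) = 1.43 dB

1.43 dB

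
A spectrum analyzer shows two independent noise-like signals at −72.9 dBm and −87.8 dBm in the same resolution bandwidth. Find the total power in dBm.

Convert to linear, add, convert back:
P₁ = 5.13×10⁻¹¹ W, P₂ = 1.66×10⁻¹² W
P_tot = 5.29×10⁻¹¹ W → 10 log₁₀(P_tot / 10⁻³) = −72.8 dBm

−72.8 dBm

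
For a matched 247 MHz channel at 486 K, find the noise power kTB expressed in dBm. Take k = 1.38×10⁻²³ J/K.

−87.8 dBm

P_n = kTB = 1.38×10⁻²³ × 486 × 2.47×10⁸ = 1.66×10⁻¹² W
In dBm: 10 log₁₀(1.66×10⁻¹² / 10⁻³) = −87.8 dBm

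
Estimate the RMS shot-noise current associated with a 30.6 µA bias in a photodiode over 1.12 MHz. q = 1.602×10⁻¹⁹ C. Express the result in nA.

I_n = √(2qI·B)
2qI·B = 2 × 1.602×10⁻¹⁹ × 3.06×10⁻⁵ × 1.12×10⁶ = 1.10×10⁻¹⁷ A²
I_n = √(1.10×10⁻¹⁷) = 3.31×10⁻⁹ A = 3.31 nA

3.31 nA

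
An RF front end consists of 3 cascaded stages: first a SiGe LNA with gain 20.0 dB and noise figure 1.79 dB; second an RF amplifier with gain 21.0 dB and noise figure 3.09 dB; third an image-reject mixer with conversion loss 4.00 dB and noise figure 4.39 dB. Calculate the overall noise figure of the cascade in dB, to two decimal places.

Convert to linear (a loss of L dB is a gain of −L dB): F_i = 10^(NF_i/10), G_i = 10^(G_i,dB/10)
  Stage 1: F_1 = 10^(1.79/10) = 1.510, G_1 = 10^(20.0/10) = 100.0
  Stage 2: F_2 = 10^(3.09/10) = 2.037, G_2 = 10^(21.0/10) = 125.9
  Stage 3: F_3 = 10^(4.39/10) = 2.748, G_3 = 10^(−4.00/10) = 0.3981
Friis cascade:
  F = 1.510 + (2.037 − 1)/100.0 + (2.748 − 1)/1.259×10⁴ = 1.521
NF = 10 log₁₀(1.521) = 1.82 dB

1.82 dB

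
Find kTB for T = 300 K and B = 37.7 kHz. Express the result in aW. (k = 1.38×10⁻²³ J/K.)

156 aW

P_n = kTB = 1.38×10⁻²³ × 300 × 3.77×10⁴ = 1.56×10⁻¹⁶ W = 156 aW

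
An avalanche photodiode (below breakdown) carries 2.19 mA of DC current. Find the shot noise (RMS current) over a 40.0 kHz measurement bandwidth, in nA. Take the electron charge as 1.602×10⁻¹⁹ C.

5.30 nA

I_n = √(2qI·B)
2qI·B = 2 × 1.602×10⁻¹⁹ × 2.19×10⁻³ × 4.00×10⁴ = 2.81×10⁻¹⁷ A²
I_n = √(2.81×10⁻¹⁷) = 5.30×10⁻⁹ A = 5.30 nA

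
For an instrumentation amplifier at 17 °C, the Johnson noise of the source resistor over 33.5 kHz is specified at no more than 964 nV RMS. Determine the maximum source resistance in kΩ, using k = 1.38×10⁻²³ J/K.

T = 17 °C + 273.15 = 290.15 K
Johnson–Nyquist: V_n = √(4kTRB) ⇒ R = V_n² / (4kTB)
4kTB = 4 × 1.38×10⁻²³ × 290.15 × 3.35×10⁴ = 5.37×10⁻¹⁶
R = (9.64×10⁻⁷)² / 5.37×10⁻¹⁶ = 1.73×10³ Ω = 1.73 kΩ

1.73 kΩ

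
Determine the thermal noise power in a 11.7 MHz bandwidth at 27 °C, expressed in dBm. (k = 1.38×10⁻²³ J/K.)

−103.1 dBm

T = 27 °C + 273.15 = 300.15 K
P_n = kTB = 1.38×10⁻²³ × 300.15 × 1.17×10⁷ = 4.85×10⁻¹⁴ W
In dBm: 10 log₁₀(4.85×10⁻¹⁴ / 10⁻³) = −103.1 dBm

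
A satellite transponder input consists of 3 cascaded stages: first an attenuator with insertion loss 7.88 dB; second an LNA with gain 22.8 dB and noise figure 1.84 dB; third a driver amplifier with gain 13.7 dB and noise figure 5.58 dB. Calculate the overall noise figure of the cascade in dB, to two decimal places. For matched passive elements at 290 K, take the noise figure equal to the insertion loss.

9.76 dB

Convert to linear (a loss of L dB is a gain of −L dB): F_i = 10^(NF_i/10), G_i = 10^(G_i,dB/10)
  Stage 1: F_1 = 10^(7.88/10) = 6.138, G_1 = 10^(−7.88/10) = 0.1629
  Stage 2: F_2 = 10^(1.84/10) = 1.528, G_2 = 10^(22.8/10) = 190.5
  Stage 3: F_3 = 10^(5.58/10) = 3.614, G_3 = 10^(13.7/10) = 23.44
Friis cascade:
  F = 6.138 + (1.528 − 1)/0.1629 + (3.614 − 1)/31.05 = 9.460
NF = 10 log₁₀(9.460) = 9.76 dB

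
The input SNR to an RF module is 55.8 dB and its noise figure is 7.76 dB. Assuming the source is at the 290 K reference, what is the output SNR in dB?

48.04 dB

By definition F = SNR_in/SNR_out, so in dB: SNR_out = SNR_in − NF
SNR_out = 55.8 − 7.76 = 48.04 dB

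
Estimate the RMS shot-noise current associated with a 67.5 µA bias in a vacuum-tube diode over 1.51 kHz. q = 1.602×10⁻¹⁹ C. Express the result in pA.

I_n = √(2qI·B)
2qI·B = 2 × 1.602×10⁻¹⁹ × 6.75×10⁻⁵ × 1.51×10³ = 3.27×10⁻²⁰ A²
I_n = √(3.27×10⁻²⁰) = 1.81×10⁻¹⁰ A = 181 pA

181 pA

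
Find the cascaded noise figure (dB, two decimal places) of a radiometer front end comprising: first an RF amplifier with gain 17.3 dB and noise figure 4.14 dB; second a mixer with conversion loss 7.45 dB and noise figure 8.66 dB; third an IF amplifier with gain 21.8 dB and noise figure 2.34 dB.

4.45 dB

Convert to linear (a loss of L dB is a gain of −L dB): F_i = 10^(NF_i/10), G_i = 10^(G_i,dB/10)
  Stage 1: F_1 = 10^(4.14/10) = 2.594, G_1 = 10^(17.3/10) = 53.70
  Stage 2: F_2 = 10^(8.66/10) = 7.345, G_2 = 10^(−7.45/10) = 0.1799
  Stage 3: F_3 = 10^(2.34/10) = 1.714, G_3 = 10^(21.8/10) = 151.4
Friis cascade:
  F = 2.594 + (7.345 − 1)/53.70 + (1.714 − 1)/9.661 = 2.786
NF = 10 log₁₀(2.786) = 4.45 dB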